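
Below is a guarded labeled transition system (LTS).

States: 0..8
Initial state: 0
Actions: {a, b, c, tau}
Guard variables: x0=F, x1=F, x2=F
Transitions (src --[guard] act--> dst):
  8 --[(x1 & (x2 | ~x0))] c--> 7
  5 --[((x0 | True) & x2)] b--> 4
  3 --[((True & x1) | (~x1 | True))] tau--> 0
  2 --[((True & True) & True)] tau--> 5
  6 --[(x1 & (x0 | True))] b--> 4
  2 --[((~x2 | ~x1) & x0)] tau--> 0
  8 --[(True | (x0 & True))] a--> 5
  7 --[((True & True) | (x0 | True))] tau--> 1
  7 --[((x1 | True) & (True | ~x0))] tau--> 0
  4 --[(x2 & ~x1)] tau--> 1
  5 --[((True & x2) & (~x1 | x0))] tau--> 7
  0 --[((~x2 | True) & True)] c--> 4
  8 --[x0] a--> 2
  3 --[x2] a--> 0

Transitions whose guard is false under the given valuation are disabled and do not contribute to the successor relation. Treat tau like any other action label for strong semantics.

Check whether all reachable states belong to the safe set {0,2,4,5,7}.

Safe = {0,2,4,5,7}
Reach set: {0,4}
  0: safe
  4: safe

Answer: INVARIANT HOLDS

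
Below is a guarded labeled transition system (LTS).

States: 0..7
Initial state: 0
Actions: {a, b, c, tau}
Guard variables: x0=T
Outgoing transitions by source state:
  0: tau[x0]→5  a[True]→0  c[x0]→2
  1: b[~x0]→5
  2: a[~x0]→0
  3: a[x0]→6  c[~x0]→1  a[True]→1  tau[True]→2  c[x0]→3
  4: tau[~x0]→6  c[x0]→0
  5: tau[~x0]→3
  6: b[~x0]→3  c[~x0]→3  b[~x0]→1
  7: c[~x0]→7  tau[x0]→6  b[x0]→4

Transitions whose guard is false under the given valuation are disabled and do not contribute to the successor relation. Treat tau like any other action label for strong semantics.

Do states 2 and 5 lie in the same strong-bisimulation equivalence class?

Answer: BISIMILAR

Working:
Bisimulation quotient by refinement:
  round 0: {{0,1,2,3,4,5,6,7}}
  round 1: {{0,3},{1,2,5,6},{4},{7}}
  round 2: {{0},{1,2,5,6},{3},{4},{7}}
5 equivalence class(es) (converged in 3)
class of 2: {1,2,5,6}; class of 5: {1,2,5,6}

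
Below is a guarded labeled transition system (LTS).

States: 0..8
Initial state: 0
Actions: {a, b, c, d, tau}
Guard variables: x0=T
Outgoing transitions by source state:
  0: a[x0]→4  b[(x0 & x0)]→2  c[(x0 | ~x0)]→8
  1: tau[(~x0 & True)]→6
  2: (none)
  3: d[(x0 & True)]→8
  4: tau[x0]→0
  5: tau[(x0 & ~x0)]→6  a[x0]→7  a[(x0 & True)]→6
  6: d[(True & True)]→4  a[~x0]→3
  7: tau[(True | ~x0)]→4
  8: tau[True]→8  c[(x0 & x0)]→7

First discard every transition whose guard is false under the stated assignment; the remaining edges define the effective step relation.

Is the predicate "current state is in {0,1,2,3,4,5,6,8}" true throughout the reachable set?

Inv-set: {0,1,2,3,4,5,6,8}
Reach set: {0,2,4,7,8}
  0: ok
  2: ok
  4: ok
  7: outside
  8: ok
reach 7 via c·c — violates

Answer: INVARIANT VIOLATED at state 7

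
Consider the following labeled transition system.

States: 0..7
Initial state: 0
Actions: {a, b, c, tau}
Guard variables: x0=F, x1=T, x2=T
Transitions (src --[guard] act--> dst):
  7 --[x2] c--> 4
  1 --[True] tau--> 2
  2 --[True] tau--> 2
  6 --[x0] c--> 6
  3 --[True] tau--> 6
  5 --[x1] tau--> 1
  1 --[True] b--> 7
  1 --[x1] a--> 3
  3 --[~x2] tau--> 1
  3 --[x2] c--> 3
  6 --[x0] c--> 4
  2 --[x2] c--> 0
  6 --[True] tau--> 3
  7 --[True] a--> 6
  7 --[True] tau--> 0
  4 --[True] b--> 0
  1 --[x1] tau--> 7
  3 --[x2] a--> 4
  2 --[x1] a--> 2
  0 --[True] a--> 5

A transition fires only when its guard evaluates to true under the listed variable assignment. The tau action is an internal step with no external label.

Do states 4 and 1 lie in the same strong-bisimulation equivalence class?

Refine partition for ~:
  P[0] = {{0,1,2,3,4,5,6,7}}
  P[1] = {{0},{1},{2,3,7},{4},{5,6}}
  P[2] = {{0},{1},{2},{3},{4},{5},{6},{7}}
stable after 3 split(s): 8 block(s)
[4]={4}  [1]={1}

Answer: NOT BISIMILAR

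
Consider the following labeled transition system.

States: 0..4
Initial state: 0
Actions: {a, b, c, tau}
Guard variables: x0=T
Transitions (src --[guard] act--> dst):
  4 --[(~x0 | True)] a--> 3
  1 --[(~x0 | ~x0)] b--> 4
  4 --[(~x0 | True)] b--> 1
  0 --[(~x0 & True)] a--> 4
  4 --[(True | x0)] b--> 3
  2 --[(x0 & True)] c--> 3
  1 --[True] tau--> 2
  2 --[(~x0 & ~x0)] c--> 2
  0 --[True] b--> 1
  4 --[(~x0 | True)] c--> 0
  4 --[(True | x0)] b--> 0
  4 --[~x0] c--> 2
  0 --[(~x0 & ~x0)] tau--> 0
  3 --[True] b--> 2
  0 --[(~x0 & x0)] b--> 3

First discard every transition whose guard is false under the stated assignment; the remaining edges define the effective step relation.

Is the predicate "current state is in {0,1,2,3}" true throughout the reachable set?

Safe = {0,1,2,3}
R = {0,1,2,3}
  0: ✓
  1: ✓
  2: ✓
  3: ✓

Answer: INVARIANT HOLDS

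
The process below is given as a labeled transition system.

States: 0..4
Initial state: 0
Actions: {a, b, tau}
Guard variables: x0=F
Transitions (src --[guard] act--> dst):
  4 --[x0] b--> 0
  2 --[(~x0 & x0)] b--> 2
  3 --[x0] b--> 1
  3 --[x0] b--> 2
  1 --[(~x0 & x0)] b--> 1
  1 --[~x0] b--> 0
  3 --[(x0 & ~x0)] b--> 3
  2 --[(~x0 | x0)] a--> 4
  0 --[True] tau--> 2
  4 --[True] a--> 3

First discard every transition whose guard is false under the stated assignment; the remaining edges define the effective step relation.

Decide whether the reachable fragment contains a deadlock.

Reach set: {0,2,3,4}
  0: tau→2  [deg 1]
  2: a→4  [deg 1]
  3: ∅  [deadlock]
  4: a→3  [deg 1]
trace reaching 3: tau·a·a

Answer: DEADLOCK at state 3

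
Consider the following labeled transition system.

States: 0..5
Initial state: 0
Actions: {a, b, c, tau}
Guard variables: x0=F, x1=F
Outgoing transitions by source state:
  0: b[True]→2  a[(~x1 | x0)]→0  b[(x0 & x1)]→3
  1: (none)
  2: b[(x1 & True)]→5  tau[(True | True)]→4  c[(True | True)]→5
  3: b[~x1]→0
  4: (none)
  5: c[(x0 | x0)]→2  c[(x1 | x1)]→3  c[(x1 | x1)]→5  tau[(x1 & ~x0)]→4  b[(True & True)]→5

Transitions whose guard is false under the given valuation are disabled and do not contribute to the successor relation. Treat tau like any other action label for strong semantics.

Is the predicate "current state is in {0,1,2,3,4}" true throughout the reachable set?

Answer: INVARIANT VIOLATED at state 5

Trace:
Allowed set {0,1,2,3,4}
R = {0,2,4,5}
  0: ✓
  2: ✓
  4: ✓
  5: VIOLATES
reach 5 via b·c — violates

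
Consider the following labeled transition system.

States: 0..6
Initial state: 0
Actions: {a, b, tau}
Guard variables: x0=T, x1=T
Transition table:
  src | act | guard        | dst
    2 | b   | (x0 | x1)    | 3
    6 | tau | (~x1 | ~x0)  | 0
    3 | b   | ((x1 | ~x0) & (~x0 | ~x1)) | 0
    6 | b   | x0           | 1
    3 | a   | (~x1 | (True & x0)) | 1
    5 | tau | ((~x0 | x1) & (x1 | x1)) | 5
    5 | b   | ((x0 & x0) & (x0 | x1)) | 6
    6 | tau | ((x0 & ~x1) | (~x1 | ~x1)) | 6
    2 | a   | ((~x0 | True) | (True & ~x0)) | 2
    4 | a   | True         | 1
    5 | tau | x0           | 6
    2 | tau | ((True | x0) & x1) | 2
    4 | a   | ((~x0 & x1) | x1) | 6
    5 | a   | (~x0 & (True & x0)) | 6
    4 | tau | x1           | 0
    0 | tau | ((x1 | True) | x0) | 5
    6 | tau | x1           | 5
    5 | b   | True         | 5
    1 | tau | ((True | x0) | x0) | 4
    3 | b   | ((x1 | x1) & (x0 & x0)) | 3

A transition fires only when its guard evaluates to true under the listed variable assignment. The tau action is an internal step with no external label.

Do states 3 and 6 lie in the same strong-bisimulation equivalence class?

Answer: NOT BISIMILAR

Working:
Compute ~ classes (split until stable):
  π0 = {{0,1,2,3,4,5,6}}
  π1 = {{0,1},{2},{3},{4},{5,6}}
  π2 = {{0},{1},{2},{3},{4},{5},{6}}
Fixed point at round 3; 7 class(es).
class of 3: {3}; class of 6: {6}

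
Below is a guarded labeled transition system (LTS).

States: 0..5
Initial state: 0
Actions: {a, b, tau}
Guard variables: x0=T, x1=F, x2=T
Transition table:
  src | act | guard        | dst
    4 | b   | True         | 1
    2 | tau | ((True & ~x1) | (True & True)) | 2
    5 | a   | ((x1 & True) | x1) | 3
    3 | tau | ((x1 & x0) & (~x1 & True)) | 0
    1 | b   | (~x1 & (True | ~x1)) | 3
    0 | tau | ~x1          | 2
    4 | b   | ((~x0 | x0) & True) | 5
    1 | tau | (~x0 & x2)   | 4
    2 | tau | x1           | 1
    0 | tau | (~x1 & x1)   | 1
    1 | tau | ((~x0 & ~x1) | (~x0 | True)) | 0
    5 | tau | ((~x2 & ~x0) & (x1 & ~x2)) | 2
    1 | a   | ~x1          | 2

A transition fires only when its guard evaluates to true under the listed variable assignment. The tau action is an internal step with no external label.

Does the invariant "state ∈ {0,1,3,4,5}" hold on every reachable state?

Safe = {0,1,3,4,5}
R = {0,2}
  0: ok
  2: ✗ unsafe
reach 2 via tau — violates

Answer: INVARIANT VIOLATED at state 2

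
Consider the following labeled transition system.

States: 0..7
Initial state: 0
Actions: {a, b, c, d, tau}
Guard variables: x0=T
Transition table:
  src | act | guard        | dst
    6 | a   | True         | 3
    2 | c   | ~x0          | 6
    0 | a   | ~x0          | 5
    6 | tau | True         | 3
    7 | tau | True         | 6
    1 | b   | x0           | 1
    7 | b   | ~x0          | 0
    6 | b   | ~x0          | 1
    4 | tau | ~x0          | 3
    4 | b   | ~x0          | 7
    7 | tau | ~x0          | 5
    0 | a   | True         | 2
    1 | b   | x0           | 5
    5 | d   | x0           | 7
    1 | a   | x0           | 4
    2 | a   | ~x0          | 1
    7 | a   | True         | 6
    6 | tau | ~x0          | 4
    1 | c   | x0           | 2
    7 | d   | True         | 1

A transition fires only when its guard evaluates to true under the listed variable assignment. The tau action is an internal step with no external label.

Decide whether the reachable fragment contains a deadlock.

Answer: DEADLOCK at state 2

Analysis:
Reachable = {0,2}
  0: a→2  [1 out]
  2: ∅  [deadlock]
Path to 2: a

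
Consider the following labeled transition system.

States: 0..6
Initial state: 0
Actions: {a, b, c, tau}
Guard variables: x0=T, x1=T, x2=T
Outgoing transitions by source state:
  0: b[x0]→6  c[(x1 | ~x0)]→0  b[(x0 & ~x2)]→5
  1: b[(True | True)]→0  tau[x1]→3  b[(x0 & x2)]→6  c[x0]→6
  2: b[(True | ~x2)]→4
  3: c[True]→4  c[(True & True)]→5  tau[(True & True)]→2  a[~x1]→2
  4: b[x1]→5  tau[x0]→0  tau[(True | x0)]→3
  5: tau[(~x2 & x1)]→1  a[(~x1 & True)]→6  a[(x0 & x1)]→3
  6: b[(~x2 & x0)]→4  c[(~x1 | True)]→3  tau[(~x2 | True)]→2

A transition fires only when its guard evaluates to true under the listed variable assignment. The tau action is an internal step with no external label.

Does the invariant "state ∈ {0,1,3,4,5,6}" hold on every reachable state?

Answer: INVARIANT VIOLATED at state 2

Analysis:
Allowed set {0,1,3,4,5,6}
Reach set: {0,2,3,4,5,6}
  0: ok
  2: ✗ unsafe
  3: ok
  4: ok
  5: ok
  6: ok
witness against invariant: b·tau → 2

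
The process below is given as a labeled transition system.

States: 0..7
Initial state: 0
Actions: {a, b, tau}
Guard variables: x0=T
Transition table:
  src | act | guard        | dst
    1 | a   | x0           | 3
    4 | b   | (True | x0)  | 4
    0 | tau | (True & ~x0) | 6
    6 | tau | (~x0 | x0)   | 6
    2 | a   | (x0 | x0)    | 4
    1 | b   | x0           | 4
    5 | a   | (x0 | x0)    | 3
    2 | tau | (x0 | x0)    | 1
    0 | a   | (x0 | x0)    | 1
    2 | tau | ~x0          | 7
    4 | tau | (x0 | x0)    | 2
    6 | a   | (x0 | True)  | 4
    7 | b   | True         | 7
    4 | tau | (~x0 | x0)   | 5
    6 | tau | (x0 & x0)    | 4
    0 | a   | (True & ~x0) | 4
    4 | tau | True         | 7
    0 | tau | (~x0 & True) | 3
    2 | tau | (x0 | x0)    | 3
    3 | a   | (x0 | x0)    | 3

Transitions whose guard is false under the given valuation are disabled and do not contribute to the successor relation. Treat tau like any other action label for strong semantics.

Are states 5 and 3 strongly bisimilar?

Bisimulation quotient by refinement:
  round 0: {{0,1,2,3,4,5,6,7}}
  round 1: {{0,3,5},{1},{2,6},{4},{7}}
  round 2: {{0},{1},{2},{3,5},{4},{6},{7}}
stable after 3 split(s): 7 block(s)
5∈{3,5}, 3∈{3,5}

Answer: BISIMILAR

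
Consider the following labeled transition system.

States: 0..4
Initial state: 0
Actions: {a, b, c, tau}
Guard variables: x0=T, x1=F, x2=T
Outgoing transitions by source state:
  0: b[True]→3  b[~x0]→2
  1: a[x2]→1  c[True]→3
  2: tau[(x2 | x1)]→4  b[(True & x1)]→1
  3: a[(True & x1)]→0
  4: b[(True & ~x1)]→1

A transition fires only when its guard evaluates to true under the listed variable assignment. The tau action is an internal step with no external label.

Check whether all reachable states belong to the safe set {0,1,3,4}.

Inv-set: {0,1,3,4}
Reachable = {0,3}
  0: ✓
  3: ✓

Answer: INVARIANT HOLDS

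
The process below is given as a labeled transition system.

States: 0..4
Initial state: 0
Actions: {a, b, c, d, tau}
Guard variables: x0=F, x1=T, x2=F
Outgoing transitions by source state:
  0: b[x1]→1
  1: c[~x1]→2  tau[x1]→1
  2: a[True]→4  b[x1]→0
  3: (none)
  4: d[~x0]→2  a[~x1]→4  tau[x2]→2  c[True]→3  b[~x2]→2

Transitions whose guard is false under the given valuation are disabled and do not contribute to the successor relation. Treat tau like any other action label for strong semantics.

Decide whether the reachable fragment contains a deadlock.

Answer: DEADLOCK-FREE

Trace:
Reach set: {0,1}
  0: b→1  [deg 1]
  1: tau→1  [deg 1]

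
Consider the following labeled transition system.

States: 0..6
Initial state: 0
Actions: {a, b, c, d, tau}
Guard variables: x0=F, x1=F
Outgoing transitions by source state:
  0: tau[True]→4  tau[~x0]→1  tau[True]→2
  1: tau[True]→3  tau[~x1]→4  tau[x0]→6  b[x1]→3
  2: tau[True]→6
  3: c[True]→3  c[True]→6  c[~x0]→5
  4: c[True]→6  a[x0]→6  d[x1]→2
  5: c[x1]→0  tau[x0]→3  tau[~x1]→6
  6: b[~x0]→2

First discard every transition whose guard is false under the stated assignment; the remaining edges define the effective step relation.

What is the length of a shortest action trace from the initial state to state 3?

Answer: 2

Analysis:
BFS to 3:
  depth 0: {0}
  depth 1: {1,2,4}
  depth 2: {3,6}
depth(3)=2, e.g. tau·tau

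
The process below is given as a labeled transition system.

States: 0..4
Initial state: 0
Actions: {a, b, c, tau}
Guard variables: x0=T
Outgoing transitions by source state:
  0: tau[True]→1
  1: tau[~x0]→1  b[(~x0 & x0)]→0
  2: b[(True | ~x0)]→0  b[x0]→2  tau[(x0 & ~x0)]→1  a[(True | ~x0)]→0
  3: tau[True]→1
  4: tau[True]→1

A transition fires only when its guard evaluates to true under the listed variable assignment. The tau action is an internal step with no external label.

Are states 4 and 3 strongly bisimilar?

Compute ~ classes (split until stable):
  round 0: {{0,1,2,3,4}}
  round 1: {{0,3,4},{1},{2}}
Fixed point at round 2; 3 class(es).
4∈{0,3,4}, 3∈{0,3,4}

Answer: BISIMILAR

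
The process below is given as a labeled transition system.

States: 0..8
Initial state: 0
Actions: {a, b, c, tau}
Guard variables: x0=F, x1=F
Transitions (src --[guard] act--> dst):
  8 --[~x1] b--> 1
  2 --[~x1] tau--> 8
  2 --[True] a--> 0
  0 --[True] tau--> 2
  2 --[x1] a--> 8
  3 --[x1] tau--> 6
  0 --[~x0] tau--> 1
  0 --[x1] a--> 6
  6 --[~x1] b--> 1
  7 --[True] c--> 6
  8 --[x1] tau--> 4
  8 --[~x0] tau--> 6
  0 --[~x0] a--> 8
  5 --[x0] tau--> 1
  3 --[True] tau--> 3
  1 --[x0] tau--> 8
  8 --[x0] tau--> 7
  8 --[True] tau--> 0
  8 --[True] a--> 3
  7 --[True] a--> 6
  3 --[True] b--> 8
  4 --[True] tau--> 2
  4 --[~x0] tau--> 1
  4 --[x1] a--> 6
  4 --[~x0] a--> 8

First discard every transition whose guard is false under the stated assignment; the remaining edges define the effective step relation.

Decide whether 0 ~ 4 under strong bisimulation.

Refine partition for ~:
  round 0: {{0,1,2,3,4,5,6,7,8}}
  round 1: {{0,2,4},{1,5},{3},{6},{7},{8}}
  round 2: {{0,4},{1,5},{2},{3},{6},{7},{8}}
7 equivalence class(es) (converged in 3)
[0]={0,4}  [4]={0,4}

Answer: BISIMILAR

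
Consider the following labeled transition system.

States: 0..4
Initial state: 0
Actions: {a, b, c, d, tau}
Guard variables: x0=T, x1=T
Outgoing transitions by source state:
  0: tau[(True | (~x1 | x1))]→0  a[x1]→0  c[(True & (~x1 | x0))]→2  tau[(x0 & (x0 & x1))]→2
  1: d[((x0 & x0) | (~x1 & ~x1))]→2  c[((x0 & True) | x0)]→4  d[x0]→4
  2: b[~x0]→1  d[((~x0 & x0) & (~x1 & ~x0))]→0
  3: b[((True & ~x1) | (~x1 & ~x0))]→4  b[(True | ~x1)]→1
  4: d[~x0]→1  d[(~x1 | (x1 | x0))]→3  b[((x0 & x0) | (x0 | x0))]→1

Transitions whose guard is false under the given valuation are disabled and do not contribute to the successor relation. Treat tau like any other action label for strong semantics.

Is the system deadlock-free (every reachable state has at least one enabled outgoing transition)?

Answer: DEADLOCK at state 2

Trace:
Reach set: {0,2}
  0: a→0  c→2  tau→0  tau→2  [deg 4]
  2: ∅  [STUCK]
witness 2: tau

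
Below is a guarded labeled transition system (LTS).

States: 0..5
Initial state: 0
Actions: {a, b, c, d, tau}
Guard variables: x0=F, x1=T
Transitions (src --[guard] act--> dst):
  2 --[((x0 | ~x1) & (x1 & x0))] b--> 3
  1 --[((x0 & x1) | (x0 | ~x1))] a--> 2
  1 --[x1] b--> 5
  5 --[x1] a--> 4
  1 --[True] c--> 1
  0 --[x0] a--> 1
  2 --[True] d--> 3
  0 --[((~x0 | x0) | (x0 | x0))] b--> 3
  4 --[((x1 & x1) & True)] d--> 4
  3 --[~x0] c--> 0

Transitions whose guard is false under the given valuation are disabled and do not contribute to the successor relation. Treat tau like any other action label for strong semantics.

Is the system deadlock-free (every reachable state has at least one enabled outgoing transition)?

Answer: DEADLOCK-FREE

Analysis:
R = {0,3}
  0: b→3  [deg 1]
  3: c→0  [deg 1]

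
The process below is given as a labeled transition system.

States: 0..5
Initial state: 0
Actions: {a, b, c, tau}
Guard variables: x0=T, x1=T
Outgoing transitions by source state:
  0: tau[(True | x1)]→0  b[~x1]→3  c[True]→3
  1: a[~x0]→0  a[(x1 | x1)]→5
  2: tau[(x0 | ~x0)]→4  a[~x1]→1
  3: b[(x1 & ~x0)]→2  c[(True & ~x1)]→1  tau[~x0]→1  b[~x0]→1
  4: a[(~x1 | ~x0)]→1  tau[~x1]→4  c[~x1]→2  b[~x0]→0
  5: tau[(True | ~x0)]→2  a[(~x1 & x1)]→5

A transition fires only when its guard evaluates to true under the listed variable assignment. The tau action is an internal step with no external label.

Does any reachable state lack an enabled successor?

Reachable = {0,3}
  0: c→3  tau→0  [2 exit(s)]
  3: ∅  [deadlock]
witness 3: c

Answer: DEADLOCK at state 3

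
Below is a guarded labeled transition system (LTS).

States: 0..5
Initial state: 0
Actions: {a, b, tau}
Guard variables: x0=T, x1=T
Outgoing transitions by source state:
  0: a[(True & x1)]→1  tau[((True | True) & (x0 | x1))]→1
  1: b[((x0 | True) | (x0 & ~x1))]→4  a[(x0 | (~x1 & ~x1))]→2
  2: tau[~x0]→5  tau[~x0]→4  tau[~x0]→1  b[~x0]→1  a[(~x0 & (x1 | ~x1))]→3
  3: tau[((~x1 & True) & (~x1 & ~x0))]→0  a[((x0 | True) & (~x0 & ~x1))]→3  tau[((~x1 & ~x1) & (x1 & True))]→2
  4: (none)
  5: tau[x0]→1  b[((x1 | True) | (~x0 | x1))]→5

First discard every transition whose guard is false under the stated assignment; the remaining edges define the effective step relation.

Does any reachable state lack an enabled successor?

Answer: DEADLOCK at state 2

Working:
Reachable = {0,1,2,4}
  0: a→1  tau→1  [deg 2]
  1: a→2  b→4  [deg 2]
  2: ∅  [no exit]
  4: ∅  [no exit]
trace reaching 2: a·a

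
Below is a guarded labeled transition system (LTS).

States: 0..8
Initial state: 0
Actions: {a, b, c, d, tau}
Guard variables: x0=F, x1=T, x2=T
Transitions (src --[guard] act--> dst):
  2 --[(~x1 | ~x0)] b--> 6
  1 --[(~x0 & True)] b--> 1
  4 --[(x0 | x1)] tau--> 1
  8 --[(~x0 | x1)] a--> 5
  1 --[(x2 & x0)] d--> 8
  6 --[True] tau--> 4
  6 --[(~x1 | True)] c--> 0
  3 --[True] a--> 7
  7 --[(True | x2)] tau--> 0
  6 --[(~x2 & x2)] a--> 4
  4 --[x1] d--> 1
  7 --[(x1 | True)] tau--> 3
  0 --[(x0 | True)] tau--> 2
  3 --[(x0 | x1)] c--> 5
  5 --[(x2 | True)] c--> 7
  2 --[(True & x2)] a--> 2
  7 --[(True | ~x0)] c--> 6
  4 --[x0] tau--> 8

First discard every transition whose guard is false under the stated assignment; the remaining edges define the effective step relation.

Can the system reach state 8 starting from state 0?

Guard filter leaves 15 enabled edge(s).
Layer 0: {0}
Layer 1: {2}  cumulative {0,2}
Layer 2: {6}  cumulative {0,2,6}
Layer 3: {4}  cumulative {0,2,4,6}
Layer 4: {1}  cumulative {0,1,2,4,6}
Reach set: {0,1,2,4,6}

Answer: UNREACHABLE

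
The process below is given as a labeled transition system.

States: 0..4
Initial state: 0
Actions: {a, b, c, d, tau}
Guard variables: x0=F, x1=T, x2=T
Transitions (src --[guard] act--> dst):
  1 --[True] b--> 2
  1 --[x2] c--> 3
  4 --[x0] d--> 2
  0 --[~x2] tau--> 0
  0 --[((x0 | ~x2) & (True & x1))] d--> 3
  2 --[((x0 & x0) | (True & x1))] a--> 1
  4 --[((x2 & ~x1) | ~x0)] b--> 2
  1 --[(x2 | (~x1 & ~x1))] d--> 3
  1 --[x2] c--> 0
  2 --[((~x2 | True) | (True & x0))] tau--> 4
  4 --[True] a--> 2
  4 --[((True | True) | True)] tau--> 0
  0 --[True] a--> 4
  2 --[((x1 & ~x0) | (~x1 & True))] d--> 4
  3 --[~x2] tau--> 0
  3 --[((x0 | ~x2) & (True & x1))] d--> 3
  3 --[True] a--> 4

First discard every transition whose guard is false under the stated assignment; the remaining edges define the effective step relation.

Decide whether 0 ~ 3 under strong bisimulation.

Refine partition for ~:
  π0 = {{0,1,2,3,4}}
  π1 = {{0,3},{1},{2},{4}}
Fixed point at round 2; 4 class(es).
[0]={0,3}  [3]={0,3}

Answer: BISIMILAR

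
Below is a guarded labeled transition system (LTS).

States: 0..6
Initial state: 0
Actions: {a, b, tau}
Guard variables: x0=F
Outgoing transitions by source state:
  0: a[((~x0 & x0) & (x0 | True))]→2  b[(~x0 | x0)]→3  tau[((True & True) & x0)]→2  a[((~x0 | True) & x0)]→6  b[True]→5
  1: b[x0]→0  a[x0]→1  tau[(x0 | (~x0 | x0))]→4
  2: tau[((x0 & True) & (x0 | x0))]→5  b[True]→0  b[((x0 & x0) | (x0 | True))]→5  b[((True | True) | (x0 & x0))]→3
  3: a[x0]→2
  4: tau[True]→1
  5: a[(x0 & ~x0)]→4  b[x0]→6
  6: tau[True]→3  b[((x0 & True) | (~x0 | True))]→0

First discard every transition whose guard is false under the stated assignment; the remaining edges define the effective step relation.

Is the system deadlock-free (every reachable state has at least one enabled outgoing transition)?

R = {0,3,5}
  0: b→3  b→5  [2 out]
  3: ∅  [no exit]
  5: ∅  [no exit]
witness 3: b

Answer: DEADLOCK at state 3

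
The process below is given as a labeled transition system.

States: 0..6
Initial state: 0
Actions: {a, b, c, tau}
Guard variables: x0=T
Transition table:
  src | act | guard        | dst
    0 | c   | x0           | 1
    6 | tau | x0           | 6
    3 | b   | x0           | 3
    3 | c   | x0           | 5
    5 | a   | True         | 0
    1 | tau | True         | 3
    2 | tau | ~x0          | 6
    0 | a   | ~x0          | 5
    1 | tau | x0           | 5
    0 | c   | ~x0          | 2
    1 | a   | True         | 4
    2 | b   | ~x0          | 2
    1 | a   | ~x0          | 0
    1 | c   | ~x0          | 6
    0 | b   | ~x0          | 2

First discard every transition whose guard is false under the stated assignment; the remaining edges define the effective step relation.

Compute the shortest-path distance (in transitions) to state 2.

Answer: UNREACHABLE

Analysis:
Breadth-first toward 2:
  depth 0: {0}
  depth 1: {1}
  depth 2: {3,4,5}
2 never appears.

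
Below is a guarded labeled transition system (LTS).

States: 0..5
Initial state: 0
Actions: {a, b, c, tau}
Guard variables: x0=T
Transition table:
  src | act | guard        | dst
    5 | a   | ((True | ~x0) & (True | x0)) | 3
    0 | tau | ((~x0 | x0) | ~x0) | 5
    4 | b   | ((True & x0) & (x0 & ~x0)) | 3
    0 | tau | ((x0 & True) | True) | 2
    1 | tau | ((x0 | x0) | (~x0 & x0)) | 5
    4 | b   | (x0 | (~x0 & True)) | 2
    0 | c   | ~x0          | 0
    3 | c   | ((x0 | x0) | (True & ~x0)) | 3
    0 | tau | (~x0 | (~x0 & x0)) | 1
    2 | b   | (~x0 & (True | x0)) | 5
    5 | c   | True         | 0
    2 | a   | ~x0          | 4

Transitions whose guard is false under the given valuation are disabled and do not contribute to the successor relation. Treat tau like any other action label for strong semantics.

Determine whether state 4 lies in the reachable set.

Answer: UNREACHABLE

Trace:
7 transition(s) survive guard evaluation.
Layer 0: {0}
Layer 1: {2,5}  total {0,2,5}
Layer 2: {3}  total {0,2,3,5}
Reach set: {0,2,3,5}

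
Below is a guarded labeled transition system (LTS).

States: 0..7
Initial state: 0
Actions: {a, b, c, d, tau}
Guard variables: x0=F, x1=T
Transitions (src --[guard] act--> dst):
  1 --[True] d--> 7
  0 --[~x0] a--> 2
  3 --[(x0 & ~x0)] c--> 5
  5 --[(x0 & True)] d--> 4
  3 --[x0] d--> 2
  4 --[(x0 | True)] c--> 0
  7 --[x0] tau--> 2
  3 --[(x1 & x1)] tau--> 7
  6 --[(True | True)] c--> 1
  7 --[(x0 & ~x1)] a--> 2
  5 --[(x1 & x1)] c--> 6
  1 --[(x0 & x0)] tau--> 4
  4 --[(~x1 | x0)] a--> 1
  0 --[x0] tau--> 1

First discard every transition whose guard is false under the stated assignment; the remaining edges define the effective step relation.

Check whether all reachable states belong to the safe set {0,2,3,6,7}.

Answer: INVARIANT HOLDS

Working:
Inv-set: {0,2,3,6,7}
Reach set: {0,2}
  0: safe
  2: safe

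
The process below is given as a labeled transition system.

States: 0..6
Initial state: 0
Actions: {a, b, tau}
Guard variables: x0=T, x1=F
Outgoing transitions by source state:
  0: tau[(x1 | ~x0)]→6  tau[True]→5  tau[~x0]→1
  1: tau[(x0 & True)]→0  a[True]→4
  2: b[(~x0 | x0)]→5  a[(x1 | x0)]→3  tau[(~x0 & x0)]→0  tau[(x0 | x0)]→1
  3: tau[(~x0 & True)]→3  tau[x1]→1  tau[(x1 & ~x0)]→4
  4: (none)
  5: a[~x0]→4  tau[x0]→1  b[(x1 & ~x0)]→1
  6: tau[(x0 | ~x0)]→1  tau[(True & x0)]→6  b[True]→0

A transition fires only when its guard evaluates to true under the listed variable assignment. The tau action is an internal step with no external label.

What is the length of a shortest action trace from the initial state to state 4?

Answer: 3

Trace:
Layered search for 4:
  L0 = {0}
  L1 = {5}
  L2 = {1}
  L3 = {4}
depth(4)=3, e.g. tau·tau·a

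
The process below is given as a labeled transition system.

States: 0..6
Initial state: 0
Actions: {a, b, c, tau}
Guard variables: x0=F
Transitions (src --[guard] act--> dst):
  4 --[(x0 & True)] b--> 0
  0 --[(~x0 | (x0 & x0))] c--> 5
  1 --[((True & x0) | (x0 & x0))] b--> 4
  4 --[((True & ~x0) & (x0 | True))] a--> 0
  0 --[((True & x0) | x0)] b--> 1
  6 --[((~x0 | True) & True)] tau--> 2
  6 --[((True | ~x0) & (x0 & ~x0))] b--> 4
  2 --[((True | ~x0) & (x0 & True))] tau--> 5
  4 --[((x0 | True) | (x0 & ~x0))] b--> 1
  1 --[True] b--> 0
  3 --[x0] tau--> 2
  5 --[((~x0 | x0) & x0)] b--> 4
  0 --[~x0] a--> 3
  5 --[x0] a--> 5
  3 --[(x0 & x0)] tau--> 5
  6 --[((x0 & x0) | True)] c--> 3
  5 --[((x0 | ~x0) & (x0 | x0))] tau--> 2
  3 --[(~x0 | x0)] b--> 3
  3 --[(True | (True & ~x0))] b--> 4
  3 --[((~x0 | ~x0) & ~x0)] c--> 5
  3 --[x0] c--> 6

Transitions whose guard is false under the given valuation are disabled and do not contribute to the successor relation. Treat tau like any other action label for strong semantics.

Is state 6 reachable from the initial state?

After dropping false guards: 10 live edges.
depth 0: {0}
depth 1: {3,5}  now seen {0,3,5}
depth 2: {4}  now seen {0,3,4,5}
depth 3: {1}  now seen {0,1,3,4,5}
R = {0,1,3,4,5}

Answer: UNREACHABLE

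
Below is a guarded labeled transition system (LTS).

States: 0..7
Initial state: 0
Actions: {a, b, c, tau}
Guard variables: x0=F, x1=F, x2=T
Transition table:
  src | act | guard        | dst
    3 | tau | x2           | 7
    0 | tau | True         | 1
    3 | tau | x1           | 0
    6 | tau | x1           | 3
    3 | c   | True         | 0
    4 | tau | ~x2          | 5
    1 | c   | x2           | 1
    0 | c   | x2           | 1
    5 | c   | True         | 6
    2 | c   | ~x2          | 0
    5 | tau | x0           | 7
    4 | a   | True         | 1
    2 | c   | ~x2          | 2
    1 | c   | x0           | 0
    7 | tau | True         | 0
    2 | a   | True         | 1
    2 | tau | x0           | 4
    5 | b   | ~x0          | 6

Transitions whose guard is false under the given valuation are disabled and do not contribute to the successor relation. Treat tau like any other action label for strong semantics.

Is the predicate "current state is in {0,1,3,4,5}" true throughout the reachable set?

Safe = {0,1,3,4,5}
Reach set: {0,1}
  0: ✓
  1: ✓

Answer: INVARIANT HOLDS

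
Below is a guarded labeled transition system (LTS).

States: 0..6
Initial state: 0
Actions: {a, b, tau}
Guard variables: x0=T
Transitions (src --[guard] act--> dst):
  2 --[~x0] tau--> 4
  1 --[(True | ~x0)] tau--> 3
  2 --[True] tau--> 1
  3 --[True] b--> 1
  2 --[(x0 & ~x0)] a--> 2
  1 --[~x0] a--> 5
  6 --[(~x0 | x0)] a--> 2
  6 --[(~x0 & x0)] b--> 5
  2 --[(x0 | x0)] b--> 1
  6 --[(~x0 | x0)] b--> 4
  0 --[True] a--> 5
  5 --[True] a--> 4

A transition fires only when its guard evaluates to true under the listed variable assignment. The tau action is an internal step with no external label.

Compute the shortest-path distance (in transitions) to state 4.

Breadth-first toward 4:
  depth 0: {0}
  depth 1: {5}
  depth 2: {4}
4 enters at depth 2; path a·a

Answer: 2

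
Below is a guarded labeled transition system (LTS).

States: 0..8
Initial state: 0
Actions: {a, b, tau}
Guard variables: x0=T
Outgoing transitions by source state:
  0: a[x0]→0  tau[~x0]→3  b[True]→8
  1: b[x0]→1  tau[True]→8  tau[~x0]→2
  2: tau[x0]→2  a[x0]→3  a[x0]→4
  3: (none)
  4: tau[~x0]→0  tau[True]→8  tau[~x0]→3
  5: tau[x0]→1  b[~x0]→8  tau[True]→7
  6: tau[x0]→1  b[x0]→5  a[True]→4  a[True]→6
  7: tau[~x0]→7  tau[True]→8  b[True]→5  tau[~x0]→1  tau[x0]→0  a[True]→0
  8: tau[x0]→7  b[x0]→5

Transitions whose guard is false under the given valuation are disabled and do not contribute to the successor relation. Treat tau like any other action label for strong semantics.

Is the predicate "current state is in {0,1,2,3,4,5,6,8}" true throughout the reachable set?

Inv-set: {0,1,2,3,4,5,6,8}
Reachable = {0,1,5,7,8}
  0: safe
  1: safe
  5: safe
  7: outside
  8: safe
reach 7 via b·tau — violates

Answer: INVARIANT VIOLATED at state 7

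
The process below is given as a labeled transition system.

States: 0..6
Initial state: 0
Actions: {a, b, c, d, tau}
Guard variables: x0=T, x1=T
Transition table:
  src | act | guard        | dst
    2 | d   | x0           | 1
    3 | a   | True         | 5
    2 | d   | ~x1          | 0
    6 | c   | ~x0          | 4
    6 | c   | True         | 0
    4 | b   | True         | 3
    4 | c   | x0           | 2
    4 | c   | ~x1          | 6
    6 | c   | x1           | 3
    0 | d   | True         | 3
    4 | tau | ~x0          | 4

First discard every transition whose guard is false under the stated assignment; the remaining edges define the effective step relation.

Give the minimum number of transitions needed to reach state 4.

Answer: UNREACHABLE

Trace:
BFS to 4:
  Layer 0: {0}
  Layer 1: {3}
  Layer 2: {5}
4 never appears.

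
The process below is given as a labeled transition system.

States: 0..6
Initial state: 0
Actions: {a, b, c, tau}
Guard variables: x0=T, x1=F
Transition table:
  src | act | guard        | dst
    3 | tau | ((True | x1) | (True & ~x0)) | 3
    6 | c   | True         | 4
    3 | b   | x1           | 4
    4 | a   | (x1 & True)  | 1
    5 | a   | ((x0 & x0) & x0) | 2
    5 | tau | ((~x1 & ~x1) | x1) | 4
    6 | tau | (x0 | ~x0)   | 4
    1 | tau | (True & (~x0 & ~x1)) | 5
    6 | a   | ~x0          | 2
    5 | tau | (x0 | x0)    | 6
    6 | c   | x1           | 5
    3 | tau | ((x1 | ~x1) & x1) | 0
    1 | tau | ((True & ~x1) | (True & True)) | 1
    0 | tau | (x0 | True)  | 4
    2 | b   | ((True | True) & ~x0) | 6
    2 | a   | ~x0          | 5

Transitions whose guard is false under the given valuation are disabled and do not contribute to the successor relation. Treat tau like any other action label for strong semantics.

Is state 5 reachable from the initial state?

Guard filter leaves 8 enabled edge(s).
Layer 0: {0}
Layer 1: {4}  cumulative {0,4}
Reachable = {0,4}

Answer: UNREACHABLE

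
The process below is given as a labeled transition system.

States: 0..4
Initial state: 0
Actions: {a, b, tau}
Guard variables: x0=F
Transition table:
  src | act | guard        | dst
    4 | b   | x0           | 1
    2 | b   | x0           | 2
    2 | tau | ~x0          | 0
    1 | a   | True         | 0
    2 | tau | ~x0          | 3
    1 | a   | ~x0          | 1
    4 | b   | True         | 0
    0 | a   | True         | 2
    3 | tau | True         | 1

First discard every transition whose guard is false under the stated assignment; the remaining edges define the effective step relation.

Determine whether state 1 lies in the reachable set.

Guard filter leaves 7 enabled edge(s).
Layer 0: {0}
Layer 1: {2}  cumulative {0,2}
Layer 2: {3}  cumulative {0,2,3}
Layer 3: {1}  cumulative {0,1,2,3}
Reach set: {0,1,2,3}
trace reaching 1: a·tau·tau

Answer: REACHABLE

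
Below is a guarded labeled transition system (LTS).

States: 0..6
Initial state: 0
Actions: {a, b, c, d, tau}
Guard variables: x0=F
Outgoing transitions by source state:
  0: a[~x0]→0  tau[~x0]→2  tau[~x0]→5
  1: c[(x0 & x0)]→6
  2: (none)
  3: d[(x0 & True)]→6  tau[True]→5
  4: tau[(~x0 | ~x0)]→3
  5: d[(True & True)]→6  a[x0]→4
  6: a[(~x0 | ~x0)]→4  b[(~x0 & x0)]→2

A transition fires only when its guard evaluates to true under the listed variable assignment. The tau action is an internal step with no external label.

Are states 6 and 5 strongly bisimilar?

Answer: NOT BISIMILAR

Analysis:
Compute ~ classes (split until stable):
  round 0: {{0,1,2,3,4,5,6}}
  round 1: {{0},{1,2},{3,4},{5},{6}}
  round 2: {{0},{1,2},{3},{4},{5},{6}}
6 equivalence class(es) (converged in 3)
6∈{6}, 5∈{5}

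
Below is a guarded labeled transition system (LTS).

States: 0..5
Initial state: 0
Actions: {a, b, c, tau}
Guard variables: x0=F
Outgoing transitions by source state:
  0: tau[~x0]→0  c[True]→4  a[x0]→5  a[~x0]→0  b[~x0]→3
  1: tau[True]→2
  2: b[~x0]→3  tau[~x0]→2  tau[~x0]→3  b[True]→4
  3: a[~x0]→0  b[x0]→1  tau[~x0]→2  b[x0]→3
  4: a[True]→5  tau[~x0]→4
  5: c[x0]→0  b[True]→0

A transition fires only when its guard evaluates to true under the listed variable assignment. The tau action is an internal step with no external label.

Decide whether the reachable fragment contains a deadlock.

Answer: DEADLOCK-FREE

Analysis:
R = {0,2,3,4,5}
  0: a→0  b→3  c→4  tau→0  [4 out]
  2: b→3  b→4  tau→2  tau→3  [4 out]
  3: a→0  tau→2  [2 out]
  4: a→5  tau→4  [2 out]
  5: b→0  [1 out]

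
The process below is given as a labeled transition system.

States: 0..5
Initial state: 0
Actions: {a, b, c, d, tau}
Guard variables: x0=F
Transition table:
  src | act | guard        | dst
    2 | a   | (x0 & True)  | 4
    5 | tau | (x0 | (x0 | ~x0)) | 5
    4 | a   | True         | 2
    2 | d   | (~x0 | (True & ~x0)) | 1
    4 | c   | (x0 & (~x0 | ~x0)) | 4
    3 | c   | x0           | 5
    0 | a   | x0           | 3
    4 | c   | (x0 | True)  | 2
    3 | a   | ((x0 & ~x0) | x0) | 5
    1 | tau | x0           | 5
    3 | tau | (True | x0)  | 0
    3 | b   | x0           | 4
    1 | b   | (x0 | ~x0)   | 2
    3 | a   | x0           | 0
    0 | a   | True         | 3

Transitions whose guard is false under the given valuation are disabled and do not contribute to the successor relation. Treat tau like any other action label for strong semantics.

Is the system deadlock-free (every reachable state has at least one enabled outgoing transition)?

Answer: DEADLOCK-FREE

Analysis:
Reach set: {0,3}
  0: a→3  [1 exit(s)]
  3: tau→0  [1 exit(s)]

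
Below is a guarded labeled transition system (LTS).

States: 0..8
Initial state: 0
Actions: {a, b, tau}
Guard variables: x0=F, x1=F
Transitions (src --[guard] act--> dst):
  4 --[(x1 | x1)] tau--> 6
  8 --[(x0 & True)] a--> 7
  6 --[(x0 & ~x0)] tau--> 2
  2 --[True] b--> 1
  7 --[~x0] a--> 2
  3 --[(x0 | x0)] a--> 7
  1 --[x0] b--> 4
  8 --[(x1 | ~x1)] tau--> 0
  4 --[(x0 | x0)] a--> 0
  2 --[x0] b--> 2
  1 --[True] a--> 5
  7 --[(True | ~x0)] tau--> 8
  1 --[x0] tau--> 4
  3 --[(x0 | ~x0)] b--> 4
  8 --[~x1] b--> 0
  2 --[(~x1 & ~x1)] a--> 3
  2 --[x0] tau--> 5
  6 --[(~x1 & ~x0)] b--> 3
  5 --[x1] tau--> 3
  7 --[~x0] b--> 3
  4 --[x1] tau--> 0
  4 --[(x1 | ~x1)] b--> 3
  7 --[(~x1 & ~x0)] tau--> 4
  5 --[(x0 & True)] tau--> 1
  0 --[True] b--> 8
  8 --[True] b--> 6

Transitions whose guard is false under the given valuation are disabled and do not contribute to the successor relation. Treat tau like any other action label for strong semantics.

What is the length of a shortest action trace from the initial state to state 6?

Answer: 2

Working:
Breadth-first toward 6:
  Layer 0: {0}
  Layer 1: {8}
  Layer 2: {6}
first hit 6 at d=2 via b·b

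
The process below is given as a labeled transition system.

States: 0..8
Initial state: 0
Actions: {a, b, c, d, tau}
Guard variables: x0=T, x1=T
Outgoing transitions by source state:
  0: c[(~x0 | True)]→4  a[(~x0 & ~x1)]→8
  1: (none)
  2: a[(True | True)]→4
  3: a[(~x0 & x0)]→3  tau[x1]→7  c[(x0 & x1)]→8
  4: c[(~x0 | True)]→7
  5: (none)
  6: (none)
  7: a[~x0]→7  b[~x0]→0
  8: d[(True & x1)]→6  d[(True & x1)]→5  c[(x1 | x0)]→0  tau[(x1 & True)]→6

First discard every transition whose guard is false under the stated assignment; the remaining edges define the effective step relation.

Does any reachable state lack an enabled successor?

Answer: DEADLOCK at state 7

Trace:
Reachable = {0,4,7}
  0: c→4  [deg 1]
  4: c→7  [deg 1]
  7: ∅  [deadlock]
witness 7: c·c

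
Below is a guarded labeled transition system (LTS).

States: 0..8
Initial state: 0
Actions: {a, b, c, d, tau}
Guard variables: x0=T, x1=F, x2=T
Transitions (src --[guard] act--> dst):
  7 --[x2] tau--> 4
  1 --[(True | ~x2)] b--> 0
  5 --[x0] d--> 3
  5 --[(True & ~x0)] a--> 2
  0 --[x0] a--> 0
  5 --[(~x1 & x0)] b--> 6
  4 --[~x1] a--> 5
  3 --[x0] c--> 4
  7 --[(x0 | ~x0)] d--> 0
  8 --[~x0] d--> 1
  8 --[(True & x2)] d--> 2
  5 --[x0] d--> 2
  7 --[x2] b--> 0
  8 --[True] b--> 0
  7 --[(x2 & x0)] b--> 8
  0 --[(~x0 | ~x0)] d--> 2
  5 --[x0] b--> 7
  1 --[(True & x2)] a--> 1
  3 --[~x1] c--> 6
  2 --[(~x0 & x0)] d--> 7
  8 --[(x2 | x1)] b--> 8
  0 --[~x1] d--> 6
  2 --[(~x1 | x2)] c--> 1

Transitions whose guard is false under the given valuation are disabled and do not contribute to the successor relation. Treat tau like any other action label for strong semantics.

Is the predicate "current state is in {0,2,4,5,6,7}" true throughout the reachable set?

Answer: INVARIANT HOLDS

Working:
Allowed set {0,2,4,5,6,7}
Reach set: {0,6}
  0: ok
  6: ok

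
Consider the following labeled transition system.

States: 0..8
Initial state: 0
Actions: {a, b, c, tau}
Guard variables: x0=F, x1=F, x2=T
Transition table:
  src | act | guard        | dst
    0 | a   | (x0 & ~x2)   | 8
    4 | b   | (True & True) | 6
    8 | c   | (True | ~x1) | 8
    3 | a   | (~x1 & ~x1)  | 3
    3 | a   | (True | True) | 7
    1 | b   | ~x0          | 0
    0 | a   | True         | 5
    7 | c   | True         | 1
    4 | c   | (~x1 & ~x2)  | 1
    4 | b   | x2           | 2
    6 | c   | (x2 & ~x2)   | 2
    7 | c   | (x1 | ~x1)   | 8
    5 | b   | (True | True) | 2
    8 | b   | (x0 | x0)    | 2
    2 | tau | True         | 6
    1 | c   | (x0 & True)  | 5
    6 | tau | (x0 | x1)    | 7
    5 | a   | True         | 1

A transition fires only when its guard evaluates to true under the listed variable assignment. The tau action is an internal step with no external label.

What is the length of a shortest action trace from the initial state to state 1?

Breadth-first toward 1:
  Layer 0: {0}
  Layer 1: {5}
  Layer 2: {1,2}
1 enters at depth 2; path a·a

Answer: 2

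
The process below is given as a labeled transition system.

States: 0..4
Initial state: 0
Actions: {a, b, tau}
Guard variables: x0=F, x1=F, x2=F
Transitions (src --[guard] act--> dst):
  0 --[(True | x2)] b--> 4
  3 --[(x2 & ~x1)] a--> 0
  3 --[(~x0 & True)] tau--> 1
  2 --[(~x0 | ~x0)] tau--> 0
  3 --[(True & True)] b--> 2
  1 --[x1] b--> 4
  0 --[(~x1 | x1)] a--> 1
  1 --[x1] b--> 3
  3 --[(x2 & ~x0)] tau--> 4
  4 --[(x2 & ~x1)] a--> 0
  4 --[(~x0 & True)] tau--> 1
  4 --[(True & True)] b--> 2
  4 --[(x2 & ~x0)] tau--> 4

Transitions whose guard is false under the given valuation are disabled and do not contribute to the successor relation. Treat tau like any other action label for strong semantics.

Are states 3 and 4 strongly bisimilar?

Answer: BISIMILAR

Analysis:
Refine partition for ~:
  round 0: {{0,1,2,3,4}}
  round 1: {{0},{1},{2},{3,4}}
stable after 2 split(s): 4 block(s)
[3]={3,4}  [4]={3,4}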